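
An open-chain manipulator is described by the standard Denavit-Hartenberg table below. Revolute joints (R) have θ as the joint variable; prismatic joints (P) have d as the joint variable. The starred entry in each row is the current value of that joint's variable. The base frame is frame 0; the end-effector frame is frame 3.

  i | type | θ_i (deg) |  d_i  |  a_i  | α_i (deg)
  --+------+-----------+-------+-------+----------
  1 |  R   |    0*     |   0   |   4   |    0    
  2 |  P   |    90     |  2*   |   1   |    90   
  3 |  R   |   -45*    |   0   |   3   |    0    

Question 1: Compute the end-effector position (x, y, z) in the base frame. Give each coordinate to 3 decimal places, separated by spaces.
after link 1: o_1 = (4.0000, 0.0000, 0.0000)
after link 2: o_2 = (4.0000, 1.0000, 2.0000)
after link 3: o_3 = (4.0000, 3.1213, -0.1213)

4.000 3.121 -0.121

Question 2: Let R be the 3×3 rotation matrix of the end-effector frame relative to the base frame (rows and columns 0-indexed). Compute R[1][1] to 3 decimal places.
0.707

End-effector y-axis (col 1 of R) = (-0.0000,0.7071,0.7071)
R[1][1] = 0.7071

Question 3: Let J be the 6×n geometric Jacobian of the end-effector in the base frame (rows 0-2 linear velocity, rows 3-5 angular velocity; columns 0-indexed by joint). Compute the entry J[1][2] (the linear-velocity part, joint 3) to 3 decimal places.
axis z_2 = (1.0000,-0.0000,0.0000); lever o_n−o_2 = (0.0000,2.1213,-2.1213)
cross product → J_v[:, 2] = (-0.0000,2.1213,2.1213)
J_ω[:, 2] = z_2
entry J[1][2] = 2.1213

2.121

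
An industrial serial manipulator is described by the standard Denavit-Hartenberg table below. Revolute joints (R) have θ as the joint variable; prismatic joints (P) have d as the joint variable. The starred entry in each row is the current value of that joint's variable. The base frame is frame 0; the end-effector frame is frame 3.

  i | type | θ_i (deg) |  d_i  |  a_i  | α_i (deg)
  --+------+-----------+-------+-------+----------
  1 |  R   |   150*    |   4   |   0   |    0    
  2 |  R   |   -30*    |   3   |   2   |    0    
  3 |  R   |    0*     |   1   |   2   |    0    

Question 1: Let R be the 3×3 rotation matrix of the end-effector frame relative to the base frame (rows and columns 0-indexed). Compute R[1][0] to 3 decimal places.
End-effector x-axis (col 0 of R) = (-0.5000,0.8660,0.0000)
R[1][0] = 0.8660

0.866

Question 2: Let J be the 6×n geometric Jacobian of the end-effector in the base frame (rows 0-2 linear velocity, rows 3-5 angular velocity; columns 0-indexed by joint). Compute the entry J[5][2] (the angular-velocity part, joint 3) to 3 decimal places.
1.000

axis z_2 = (0.0000,0.0000,1.0000); lever o_n−o_2 = (-1.0000,1.7321,1.0000)
cross product → J_v[:, 2] = (-1.7321,-1.0000,0.0000)
J_ω[:, 2] = z_2
entry J[5][2] = 1.0000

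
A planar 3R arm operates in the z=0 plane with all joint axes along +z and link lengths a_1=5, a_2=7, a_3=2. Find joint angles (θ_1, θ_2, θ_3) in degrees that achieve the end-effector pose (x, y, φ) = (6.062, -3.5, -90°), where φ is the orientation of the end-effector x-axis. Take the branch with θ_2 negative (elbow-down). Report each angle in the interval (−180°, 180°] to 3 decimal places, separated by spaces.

62.205 -120.002 -32.203

wrist centre = target − a_3·(cos φ, sin φ) = (6.0620, -1.5000)
cos θ_2 = (38.9978−5²−7²)/(2·5·7) = -0.5000; θ_2 = -120.0020° (elbow-down)
β = atan2(-1.5000,6.0620) = -13.8983°; ψ = atan2(-6.0621,1.4998) = -76.1038°
θ_1 = β − ψ = 62.2055°
θ_3 = φ − θ_1 − θ_2 = -32.2034° (wrapped to (-180°,180°])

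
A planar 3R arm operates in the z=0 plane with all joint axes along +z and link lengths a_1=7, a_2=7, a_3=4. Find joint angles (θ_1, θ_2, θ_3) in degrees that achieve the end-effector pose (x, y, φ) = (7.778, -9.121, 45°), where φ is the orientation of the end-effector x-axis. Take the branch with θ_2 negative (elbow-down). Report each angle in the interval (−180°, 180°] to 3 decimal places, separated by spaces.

wrist centre = target − a_3·(cos φ, sin φ) = (4.9496, -11.9494)
cos θ_2 = (167.2871−7²−7²)/(2·7·7) = 0.7070; θ_2 = -45.0078° (elbow-down)
β = atan2(-11.9494,4.9496) = -67.5002°; ψ = atan2(-4.9504,11.9491) = -22.5039°
θ_1 = β − ψ = -44.9963°
θ_3 = φ − θ_1 − θ_2 = 135.0041° (wrapped to (-180°,180°])

-44.996 -45.008 135.004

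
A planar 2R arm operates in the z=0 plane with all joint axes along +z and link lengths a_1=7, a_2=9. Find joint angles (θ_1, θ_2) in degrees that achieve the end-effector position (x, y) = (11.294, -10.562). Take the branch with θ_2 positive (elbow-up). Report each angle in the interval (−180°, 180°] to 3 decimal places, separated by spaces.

-60.005 30.008

cos θ_2 = (239.1103−7²−9²)/(2·7·9) = 0.8660; θ_2 = 30.0081° (elbow-up)
β = atan2(-10.5620,11.2940) = -43.0818°; ψ = atan2(4.5011,14.7936) = 16.9229°
θ_1 = β − ψ = -60.0047°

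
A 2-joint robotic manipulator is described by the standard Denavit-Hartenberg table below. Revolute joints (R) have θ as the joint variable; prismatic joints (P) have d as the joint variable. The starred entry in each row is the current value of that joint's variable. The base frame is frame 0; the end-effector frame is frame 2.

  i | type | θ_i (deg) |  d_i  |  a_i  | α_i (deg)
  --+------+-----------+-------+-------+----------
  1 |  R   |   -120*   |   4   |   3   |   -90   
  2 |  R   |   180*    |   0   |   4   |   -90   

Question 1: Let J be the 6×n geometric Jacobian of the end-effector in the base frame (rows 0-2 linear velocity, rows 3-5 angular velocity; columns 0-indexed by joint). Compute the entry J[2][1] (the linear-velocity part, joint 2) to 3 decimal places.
axis z_1 = (0.8660,-0.5000,0.0000); lever o_n−o_1 = (2.0000,3.4641,-0.0000)
cross product → J_v[:, 1] = (0.0000,0.0000,4.0000)
J_ω[:, 1] = z_1
entry J[2][1] = 4.0000

4.000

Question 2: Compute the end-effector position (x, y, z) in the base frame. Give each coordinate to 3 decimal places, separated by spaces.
0.500 0.866 4.000

after link 1: o_1 = (-1.5000, -2.5981, 4.0000)
after link 2: o_2 = (0.5000, 0.8660, 4.0000)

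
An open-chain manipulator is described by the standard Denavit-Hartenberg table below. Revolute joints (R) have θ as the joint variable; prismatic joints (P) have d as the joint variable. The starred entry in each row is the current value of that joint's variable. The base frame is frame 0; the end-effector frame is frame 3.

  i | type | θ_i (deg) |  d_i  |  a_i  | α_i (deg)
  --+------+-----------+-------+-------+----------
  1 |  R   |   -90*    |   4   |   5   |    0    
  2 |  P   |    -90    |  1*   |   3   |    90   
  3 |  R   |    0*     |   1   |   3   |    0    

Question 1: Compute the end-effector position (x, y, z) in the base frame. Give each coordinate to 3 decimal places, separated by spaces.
-6.000 -4.000 5.000

after link 1: o_1 = (0.0000, -5.0000, 4.0000)
after link 2: o_2 = (-3.0000, -5.0000, 5.0000)
after link 3: o_3 = (-6.0000, -4.0000, 5.0000)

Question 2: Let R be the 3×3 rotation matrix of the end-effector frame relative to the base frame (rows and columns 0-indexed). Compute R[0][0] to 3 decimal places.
-1.000

End-effector x-axis (col 0 of R) = (-1.0000,-0.0000,0.0000)
R[0][0] = -1.0000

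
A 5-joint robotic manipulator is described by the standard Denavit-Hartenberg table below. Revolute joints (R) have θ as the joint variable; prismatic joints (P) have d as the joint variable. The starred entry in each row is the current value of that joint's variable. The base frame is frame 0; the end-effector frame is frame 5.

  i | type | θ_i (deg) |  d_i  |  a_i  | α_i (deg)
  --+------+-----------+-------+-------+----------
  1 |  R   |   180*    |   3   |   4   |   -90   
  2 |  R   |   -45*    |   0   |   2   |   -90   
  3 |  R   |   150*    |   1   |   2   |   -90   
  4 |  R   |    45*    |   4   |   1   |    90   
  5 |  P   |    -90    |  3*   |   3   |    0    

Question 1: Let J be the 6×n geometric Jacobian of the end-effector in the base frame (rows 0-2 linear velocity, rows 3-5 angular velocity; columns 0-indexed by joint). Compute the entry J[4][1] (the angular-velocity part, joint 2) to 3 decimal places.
axis z_1 = (-0.0000,-1.0000,0.0000); lever o_n−o_1 = (0.1890,1.5482,-3.6032)
cross product → J_v[:, 1] = (3.6032,-0.0000,0.1890)
J_ω[:, 1] = z_1
entry J[4][1] = -1.0000

-1.000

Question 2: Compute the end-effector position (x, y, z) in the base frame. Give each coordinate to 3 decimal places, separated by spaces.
-3.811 1.548 -0.603

after link 1: o_1 = (-4.0000, 0.0000, 3.0000)
after link 2: o_2 = (-5.4142, 0.0000, 4.4142)
after link 3: o_3 = (-4.8966, 1.0000, 2.4824)
after link 4: o_4 = (-2.5493, -2.1105, 1.1351)
after link 5: o_5 = (-3.8110, 1.5482, -0.6032)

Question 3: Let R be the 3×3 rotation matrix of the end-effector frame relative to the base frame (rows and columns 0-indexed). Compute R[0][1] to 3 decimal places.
0.933

End-effector y-axis (col 1 of R) = (0.9330,0.3536,0.0670)
R[0][1] = 0.9330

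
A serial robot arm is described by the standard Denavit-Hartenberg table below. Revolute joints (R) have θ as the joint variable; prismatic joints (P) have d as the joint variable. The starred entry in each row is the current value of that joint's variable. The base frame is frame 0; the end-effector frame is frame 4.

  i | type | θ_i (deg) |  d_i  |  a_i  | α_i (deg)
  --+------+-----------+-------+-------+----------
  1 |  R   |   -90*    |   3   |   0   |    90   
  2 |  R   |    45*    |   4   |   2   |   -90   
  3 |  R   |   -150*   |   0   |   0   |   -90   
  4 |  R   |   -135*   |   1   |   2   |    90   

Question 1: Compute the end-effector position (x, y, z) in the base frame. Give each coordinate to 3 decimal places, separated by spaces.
-4.159 -1.634 6.634

after link 1: o_1 = (0.0000, 0.0000, 3.0000)
after link 2: o_2 = (-4.0000, -1.4142, 4.4142)
after link 3: o_3 = (-4.0000, -1.4142, 4.4142)
after link 4: o_4 = (-4.1589, -1.6338, 6.6338)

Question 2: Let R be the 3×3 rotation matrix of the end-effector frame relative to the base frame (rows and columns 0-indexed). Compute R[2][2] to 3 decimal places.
-0.067

End-effector z-axis (col 2 of R) = (0.3536,-0.9330,-0.0670)
R[2][2] = -0.0670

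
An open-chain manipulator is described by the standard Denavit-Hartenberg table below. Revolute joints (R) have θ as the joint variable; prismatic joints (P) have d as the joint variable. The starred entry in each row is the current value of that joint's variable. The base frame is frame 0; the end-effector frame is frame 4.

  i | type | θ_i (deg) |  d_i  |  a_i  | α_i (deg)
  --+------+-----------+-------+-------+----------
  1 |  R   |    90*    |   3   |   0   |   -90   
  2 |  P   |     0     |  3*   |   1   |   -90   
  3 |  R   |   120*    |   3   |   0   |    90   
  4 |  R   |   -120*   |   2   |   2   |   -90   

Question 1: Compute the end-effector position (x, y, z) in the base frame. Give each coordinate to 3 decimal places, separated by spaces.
after link 1: o_1 = (0.0000, 0.0000, 3.0000)
after link 2: o_2 = (-3.0000, 1.0000, 3.0000)
after link 3: o_3 = (-3.0000, 1.0000, 0.0000)
after link 4: o_4 = (-2.8660, 3.2321, 1.7321)

-2.866 3.232 1.732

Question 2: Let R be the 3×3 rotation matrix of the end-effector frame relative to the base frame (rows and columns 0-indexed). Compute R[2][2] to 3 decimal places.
End-effector z-axis (col 2 of R) = (0.7500,-0.4330,0.5000)
R[2][2] = 0.5000

0.500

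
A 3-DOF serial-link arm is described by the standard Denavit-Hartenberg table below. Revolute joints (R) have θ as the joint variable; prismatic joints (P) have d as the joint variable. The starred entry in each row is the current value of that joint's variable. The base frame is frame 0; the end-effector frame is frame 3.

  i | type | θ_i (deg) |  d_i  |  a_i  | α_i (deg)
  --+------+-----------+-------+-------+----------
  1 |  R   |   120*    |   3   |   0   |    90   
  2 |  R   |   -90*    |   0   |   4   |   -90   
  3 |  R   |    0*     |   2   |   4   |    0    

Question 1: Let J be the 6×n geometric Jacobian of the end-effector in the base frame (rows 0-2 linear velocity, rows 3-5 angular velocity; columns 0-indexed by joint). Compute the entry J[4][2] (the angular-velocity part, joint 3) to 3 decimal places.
0.866

axis z_2 = (-0.5000,0.8660,0.0000); lever o_n−o_2 = (-1.0000,1.7321,-4.0000)
cross product → J_v[:, 2] = (-3.4641,-2.0000,-0.0000)
J_ω[:, 2] = z_2
entry J[4][2] = 0.8660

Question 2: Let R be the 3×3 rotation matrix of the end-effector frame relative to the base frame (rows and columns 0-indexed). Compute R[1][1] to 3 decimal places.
-0.500

End-effector y-axis (col 1 of R) = (-0.8660,-0.5000,-0.0000)
R[1][1] = -0.5000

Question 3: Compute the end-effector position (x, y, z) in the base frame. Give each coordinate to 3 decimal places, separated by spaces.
after link 1: o_1 = (0.0000, 0.0000, 3.0000)
after link 2: o_2 = (0.0000, 0.0000, -1.0000)
after link 3: o_3 = (-1.0000, 1.7321, -5.0000)

-1.000 1.732 -5.000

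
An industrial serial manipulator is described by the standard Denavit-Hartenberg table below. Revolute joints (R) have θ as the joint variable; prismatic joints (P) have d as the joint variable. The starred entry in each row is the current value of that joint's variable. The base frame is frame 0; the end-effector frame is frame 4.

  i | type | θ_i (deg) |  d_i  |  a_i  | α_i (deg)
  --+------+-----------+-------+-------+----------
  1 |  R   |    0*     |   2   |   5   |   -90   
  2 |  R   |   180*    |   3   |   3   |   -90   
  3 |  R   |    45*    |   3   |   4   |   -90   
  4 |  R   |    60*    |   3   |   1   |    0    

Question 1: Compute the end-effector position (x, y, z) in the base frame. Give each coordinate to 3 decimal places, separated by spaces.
after link 1: o_1 = (5.0000, 0.0000, 2.0000)
after link 2: o_2 = (2.0000, 3.0000, 2.0000)
after link 3: o_3 = (-0.8284, 0.1716, 5.0000)
after link 4: o_4 = (0.9393, -2.3033, 4.1340)

0.939 -2.303 4.134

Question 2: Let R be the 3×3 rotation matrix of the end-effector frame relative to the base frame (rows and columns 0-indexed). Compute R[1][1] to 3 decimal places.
0.612

End-effector y-axis (col 1 of R) = (0.6124,0.6124,-0.5000)
R[1][1] = 0.6124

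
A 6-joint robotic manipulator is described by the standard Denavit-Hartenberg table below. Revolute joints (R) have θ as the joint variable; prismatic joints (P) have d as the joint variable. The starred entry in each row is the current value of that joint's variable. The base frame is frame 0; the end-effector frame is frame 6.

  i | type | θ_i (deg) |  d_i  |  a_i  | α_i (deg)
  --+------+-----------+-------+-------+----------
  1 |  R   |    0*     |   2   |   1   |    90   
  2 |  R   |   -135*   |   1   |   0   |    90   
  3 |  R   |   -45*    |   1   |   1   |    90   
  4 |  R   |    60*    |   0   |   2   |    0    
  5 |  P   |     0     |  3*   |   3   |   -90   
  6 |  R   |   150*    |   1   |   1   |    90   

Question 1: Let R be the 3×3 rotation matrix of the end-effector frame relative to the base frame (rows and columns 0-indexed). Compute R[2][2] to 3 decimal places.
End-effector z-axis (col 2 of R) = (-0.8642,-0.4356,-0.2518)
R[2][2] = -0.2518

-0.252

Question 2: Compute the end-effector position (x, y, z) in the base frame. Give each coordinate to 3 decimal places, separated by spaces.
after link 1: o_1 = (1.0000, 0.0000, 2.0000)
after link 2: o_2 = (1.0000, -1.0000, 2.0000)
after link 3: o_3 = (-0.2071, -0.2929, 2.2071)
after link 4: o_4 = (-1.9319, 0.4142, 2.9319)
after link 5: o_5 = (-3.0190, 3.5962, 5.5190)
after link 6: o_6 = (-2.4427, 2.3241, 5.7417)

-2.443 2.324 5.742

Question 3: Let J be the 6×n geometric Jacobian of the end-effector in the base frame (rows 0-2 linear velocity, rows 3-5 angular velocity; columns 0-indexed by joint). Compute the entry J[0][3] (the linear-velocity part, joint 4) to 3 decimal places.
1.191

axis z_3 = (0.5000,0.7071,0.5000); lever o_n−o_3 = (-2.2356,2.6170,3.5346)
cross product → J_v[:, 3] = (1.1909,-2.8851,2.8893)
J_ω[:, 3] = z_3
entry J[0][3] = 1.1909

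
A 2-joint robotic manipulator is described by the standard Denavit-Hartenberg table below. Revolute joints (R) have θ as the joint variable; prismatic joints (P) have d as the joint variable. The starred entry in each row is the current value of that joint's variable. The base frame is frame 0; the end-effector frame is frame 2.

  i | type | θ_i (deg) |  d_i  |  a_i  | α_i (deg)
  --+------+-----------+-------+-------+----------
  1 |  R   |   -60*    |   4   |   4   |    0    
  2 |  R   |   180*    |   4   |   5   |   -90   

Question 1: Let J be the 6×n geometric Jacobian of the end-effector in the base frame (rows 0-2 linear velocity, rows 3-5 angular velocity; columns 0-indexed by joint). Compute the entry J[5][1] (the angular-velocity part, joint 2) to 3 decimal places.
1.000

axis z_1 = (0.0000,0.0000,1.0000); lever o_n−o_1 = (-2.5000,4.3301,4.0000)
cross product → J_v[:, 1] = (-4.3301,-2.5000,0.0000)
J_ω[:, 1] = z_1
entry J[5][1] = 1.0000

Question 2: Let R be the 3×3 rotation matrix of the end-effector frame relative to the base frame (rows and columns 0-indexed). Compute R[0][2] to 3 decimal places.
End-effector z-axis (col 2 of R) = (-0.8660,-0.5000,0.0000)
R[0][2] = -0.8660

-0.866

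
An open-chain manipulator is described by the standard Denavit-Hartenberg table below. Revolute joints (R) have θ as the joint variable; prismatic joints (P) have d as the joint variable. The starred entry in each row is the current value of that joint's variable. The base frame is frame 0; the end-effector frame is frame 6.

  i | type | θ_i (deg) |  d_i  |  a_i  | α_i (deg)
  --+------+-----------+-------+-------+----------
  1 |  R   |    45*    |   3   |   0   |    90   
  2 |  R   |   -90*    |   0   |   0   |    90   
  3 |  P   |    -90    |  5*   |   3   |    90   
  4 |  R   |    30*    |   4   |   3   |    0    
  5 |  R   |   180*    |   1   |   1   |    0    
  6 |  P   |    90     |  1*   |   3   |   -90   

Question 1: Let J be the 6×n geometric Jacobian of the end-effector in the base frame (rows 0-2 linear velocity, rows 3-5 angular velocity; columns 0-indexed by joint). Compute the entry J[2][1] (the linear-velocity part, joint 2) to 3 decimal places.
axis z_1 = (0.7071,-0.7071,0.0000); lever o_n−o_1 = (-6.8122,2.0012,6.0000)
cross product → J_v[:, 1] = (-4.2426,-4.2426,-3.4019)
J_ω[:, 1] = z_1
entry J[2][1] = -3.4019

-3.402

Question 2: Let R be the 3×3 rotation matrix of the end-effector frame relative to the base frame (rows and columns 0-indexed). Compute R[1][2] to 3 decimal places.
0.259

End-effector z-axis (col 2 of R) = (-0.9659,0.2588,-0.0000)
R[1][2] = 0.2588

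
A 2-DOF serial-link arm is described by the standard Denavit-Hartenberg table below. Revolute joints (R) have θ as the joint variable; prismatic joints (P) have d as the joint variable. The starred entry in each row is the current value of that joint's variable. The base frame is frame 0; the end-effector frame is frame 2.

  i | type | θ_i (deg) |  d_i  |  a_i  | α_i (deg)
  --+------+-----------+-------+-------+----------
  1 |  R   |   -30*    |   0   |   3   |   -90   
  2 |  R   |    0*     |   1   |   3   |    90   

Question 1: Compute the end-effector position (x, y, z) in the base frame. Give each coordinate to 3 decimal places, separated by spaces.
after link 1: o_1 = (2.5981, -1.5000, 0.0000)
after link 2: o_2 = (5.6962, -2.1340, 0.0000)

5.696 -2.134 0.000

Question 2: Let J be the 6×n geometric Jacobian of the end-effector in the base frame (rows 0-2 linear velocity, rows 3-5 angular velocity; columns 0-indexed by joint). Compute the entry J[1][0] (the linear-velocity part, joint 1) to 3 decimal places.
axis z_0 = ẑ; lever o_n−o_0 = (5.6962,-2.1340,0.0000)
cross product → J_v[:, 0] = (2.1340,5.6962,-0.0000)
J_ω[:, 0] = z_0
entry J[1][0] = 5.6962

5.696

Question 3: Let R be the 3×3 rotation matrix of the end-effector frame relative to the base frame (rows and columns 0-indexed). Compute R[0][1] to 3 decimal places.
0.500

End-effector y-axis (col 1 of R) = (0.5000,0.8660,0.0000)
R[0][1] = 0.5000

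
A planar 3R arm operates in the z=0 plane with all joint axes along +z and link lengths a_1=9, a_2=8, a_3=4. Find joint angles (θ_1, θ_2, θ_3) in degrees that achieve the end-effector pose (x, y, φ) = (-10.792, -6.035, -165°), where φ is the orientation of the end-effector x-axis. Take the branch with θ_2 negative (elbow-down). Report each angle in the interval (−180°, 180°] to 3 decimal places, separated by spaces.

wrist centre = target − a_3·(cos φ, sin φ) = (-6.9283, -4.9997)
cos θ_2 = (72.9985−9²−8²)/(2·9·8) = -0.5000; θ_2 = -120.0007° (elbow-down)
β = atan2(-4.9997,-6.9283) = -144.1843°; ψ = atan2(-6.9282,4.9999) = -54.1827°
θ_1 = β − ψ = -90.0016°
θ_3 = φ − θ_1 − θ_2 = 45.0023° (wrapped to (-180°,180°])

-90.002 -120.001 45.002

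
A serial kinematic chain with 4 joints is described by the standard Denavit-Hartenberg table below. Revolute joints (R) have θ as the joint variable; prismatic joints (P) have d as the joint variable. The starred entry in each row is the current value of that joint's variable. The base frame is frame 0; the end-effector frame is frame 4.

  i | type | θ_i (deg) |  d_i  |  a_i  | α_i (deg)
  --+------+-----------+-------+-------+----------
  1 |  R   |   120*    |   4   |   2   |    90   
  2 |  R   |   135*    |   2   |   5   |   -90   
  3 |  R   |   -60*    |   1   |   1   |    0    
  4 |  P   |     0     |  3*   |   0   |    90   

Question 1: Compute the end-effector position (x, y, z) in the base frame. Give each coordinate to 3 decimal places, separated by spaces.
4.841 -2.652 5.061

after link 1: o_1 = (-1.0000, 1.7321, 4.0000)
after link 2: o_2 = (2.4998, -0.3298, 7.5355)
after link 3: o_3 = (3.7801, -0.8154, 7.1820)
after link 4: o_4 = (4.8408, -2.6525, 5.0607)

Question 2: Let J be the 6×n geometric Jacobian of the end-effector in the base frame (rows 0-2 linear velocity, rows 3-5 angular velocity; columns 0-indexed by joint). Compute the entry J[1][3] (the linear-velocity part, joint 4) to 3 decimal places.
prismatic axis z_3 = (0.3536,-0.6124,-0.7071)
J_v[:, 3] = z_3; J_ω[:, 3] = (0,0,0)
entry J[1][3] = -0.6124

-0.612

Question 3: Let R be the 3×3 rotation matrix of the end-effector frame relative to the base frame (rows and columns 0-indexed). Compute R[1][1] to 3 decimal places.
End-effector y-axis (col 1 of R) = (0.3536,-0.6124,-0.7071)
R[1][1] = -0.6124

-0.612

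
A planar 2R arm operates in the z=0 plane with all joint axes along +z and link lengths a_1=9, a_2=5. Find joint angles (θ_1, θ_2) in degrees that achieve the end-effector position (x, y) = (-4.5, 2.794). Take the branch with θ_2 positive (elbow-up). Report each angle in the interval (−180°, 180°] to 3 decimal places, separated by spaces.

cos θ_2 = (28.0564−9²−5²)/(2·9·5) = -0.8660; θ_2 = 150.0016° (elbow-up)
β = atan2(2.7940,-4.5000) = 148.1643°; ψ = atan2(2.4999,4.6698) = 28.1614°
θ_1 = β − ψ = 120.0029°

120.003 150.002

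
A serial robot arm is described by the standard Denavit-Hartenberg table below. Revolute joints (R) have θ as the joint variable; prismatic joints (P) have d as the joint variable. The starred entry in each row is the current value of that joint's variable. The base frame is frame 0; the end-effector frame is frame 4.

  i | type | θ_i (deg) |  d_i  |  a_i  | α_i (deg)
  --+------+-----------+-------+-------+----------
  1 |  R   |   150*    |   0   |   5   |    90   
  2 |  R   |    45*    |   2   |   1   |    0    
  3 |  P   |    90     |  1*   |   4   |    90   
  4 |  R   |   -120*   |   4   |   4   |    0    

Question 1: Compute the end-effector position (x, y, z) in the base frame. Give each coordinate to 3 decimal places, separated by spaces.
-6.399 3.159 4.950

after link 1: o_1 = (-4.3301, 2.5000, 0.0000)
after link 2: o_2 = (-3.9425, 4.5856, 0.7071)
after link 3: o_3 = (-0.9930, 4.0374, 3.5355)
after link 4: o_4 = (-6.3993, 3.1587, 4.9497)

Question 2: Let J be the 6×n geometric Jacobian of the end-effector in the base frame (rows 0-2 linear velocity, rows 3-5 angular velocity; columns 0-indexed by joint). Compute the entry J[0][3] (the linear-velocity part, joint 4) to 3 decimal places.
1.121

axis z_3 = (-0.6124,0.3536,0.7071); lever o_n−o_3 = (-5.4063,-0.8787,1.4142)
cross product → J_v[:, 3] = (1.1213,-2.9568,2.4495)
J_ω[:, 3] = z_3
entry J[0][3] = 1.1213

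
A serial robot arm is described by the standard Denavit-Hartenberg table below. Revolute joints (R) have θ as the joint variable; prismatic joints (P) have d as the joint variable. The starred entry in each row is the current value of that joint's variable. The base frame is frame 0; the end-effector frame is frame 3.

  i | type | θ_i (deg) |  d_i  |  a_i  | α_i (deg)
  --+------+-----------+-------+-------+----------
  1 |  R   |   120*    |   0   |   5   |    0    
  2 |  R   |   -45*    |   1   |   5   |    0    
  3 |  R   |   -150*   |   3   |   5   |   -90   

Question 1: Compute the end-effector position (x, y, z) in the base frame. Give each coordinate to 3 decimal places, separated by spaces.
after link 1: o_1 = (-2.5000, 4.3301, 0.0000)
after link 2: o_2 = (-1.2059, 9.1598, 1.0000)
after link 3: o_3 = (0.0882, 4.3301, 4.0000)

0.088 4.330 4.000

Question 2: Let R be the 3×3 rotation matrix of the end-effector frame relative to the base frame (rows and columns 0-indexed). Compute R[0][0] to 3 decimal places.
0.259

End-effector x-axis (col 0 of R) = (0.2588,-0.9659,0.0000)
R[0][0] = 0.2588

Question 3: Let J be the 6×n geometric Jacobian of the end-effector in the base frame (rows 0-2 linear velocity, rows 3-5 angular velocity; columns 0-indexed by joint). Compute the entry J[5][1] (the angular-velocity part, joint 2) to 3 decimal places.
1.000

axis z_1 = (0.0000,0.0000,1.0000); lever o_n−o_1 = (2.5882,0.0000,4.0000)
cross product → J_v[:, 1] = (0.0000,2.5882,0.0000)
J_ω[:, 1] = z_1
entry J[5][1] = 1.0000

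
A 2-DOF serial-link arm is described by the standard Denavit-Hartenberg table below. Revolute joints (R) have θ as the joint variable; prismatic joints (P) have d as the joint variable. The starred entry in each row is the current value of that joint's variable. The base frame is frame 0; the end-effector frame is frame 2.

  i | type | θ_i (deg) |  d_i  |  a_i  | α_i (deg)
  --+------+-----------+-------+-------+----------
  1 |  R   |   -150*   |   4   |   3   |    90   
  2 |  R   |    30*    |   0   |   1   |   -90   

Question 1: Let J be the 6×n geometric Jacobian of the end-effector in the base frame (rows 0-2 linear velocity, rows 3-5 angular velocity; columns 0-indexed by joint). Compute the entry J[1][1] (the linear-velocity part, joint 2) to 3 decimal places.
0.250

axis z_1 = (-0.5000,0.8660,0.0000); lever o_n−o_1 = (-0.7500,-0.4330,0.5000)
cross product → J_v[:, 1] = (0.4330,0.2500,0.8660)
J_ω[:, 1] = z_1
entry J[1][1] = 0.2500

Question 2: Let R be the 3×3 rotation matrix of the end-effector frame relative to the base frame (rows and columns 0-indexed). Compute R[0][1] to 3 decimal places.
0.500

End-effector y-axis (col 1 of R) = (0.5000,-0.8660,-0.0000)
R[0][1] = 0.5000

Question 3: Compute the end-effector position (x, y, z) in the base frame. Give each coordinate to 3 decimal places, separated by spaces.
-3.348 -1.933 4.500

after link 1: o_1 = (-2.5981, -1.5000, 4.0000)
after link 2: o_2 = (-3.3481, -1.9330, 4.5000)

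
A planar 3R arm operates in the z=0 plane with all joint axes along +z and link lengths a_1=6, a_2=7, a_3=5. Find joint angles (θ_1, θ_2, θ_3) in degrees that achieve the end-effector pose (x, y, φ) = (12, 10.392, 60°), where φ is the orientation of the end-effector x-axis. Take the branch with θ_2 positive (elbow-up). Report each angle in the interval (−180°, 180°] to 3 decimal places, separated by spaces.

wrist centre = target − a_3·(cos φ, sin φ) = (9.5000, 6.0619)
cos θ_2 = (126.9963−6²−7²)/(2·6·7) = 0.5000; θ_2 = 60.0029° (elbow-up)
β = atan2(6.0619,9.5000) = 32.5416°; ψ = atan2(6.0624,9.4997) = 32.5445°
θ_1 = β − ψ = -0.0029°
θ_3 = φ − θ_1 − θ_2 = 0.0000° (wrapped to (-180°,180°])

-0.003 60.003 0.000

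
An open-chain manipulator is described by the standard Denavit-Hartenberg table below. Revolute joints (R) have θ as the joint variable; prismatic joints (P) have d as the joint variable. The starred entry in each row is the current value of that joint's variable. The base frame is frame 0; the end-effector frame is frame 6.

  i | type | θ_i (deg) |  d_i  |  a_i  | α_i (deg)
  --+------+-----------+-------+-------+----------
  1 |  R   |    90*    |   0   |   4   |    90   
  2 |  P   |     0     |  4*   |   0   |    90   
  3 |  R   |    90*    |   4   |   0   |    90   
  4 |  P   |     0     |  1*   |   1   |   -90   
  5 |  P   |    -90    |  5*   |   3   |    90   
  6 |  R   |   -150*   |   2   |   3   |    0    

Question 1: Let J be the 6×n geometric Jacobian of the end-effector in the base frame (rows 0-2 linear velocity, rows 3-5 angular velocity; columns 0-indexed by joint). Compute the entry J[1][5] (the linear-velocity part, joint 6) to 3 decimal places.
1.500

axis z_5 = (-1.0000,0.0000,-0.0000); lever o_n−o_5 = (-2.0000,-2.5981,1.5000)
cross product → J_v[:, 5] = (-0.0000,1.5000,2.5981)
J_ω[:, 5] = z_5
entry J[1][5] = 1.5000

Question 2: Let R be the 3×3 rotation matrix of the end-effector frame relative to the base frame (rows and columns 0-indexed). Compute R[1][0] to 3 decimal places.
-0.866

End-effector x-axis (col 0 of R) = (-0.0000,-0.8660,0.5000)
R[1][0] = -0.8660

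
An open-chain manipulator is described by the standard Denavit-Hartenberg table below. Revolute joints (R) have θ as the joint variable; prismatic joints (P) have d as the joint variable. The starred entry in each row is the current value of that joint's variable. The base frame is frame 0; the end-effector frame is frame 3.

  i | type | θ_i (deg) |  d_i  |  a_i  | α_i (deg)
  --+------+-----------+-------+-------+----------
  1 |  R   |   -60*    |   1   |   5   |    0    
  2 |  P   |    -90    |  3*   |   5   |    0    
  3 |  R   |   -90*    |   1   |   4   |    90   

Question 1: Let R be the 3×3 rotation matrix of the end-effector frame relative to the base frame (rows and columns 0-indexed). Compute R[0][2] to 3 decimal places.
End-effector z-axis (col 2 of R) = (0.8660,0.5000,0.0000)
R[0][2] = 0.8660

0.866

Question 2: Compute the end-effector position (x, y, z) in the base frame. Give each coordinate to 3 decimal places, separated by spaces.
after link 1: o_1 = (2.5000, -4.3301, 1.0000)
after link 2: o_2 = (-1.8301, -6.8301, 4.0000)
after link 3: o_3 = (-3.8301, -3.3660, 5.0000)

-3.830 -3.366 5.000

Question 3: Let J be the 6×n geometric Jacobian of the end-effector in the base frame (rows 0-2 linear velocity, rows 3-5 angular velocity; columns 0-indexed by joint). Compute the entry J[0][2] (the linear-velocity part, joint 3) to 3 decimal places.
axis z_2 = (0.0000,0.0000,1.0000); lever o_n−o_2 = (-2.0000,3.4641,1.0000)
cross product → J_v[:, 2] = (-3.4641,-2.0000,0.0000)
J_ω[:, 2] = z_2
entry J[0][2] = -3.4641

-3.464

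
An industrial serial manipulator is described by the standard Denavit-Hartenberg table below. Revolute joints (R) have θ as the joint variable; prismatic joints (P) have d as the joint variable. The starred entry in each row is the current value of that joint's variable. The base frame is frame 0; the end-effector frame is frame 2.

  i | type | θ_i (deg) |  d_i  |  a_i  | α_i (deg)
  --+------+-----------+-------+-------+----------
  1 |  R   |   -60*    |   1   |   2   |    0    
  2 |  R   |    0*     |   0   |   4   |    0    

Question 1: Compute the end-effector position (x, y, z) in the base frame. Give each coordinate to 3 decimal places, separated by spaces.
after link 1: o_1 = (1.0000, -1.7321, 1.0000)
after link 2: o_2 = (3.0000, -5.1962, 1.0000)

3.000 -5.196 1.000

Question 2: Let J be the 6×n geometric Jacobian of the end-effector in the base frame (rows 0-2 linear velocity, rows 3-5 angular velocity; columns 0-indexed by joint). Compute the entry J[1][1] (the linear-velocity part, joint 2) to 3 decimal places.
2.000

axis z_1 = (0.0000,0.0000,1.0000); lever o_n−o_1 = (2.0000,-3.4641,0.0000)
cross product → J_v[:, 1] = (3.4641,2.0000,-0.0000)
J_ω[:, 1] = z_1
entry J[1][1] = 2.0000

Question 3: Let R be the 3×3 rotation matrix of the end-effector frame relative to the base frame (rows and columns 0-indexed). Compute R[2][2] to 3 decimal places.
End-effector z-axis (col 2 of R) = (0.0000,0.0000,1.0000)
R[2][2] = 1.0000

1.000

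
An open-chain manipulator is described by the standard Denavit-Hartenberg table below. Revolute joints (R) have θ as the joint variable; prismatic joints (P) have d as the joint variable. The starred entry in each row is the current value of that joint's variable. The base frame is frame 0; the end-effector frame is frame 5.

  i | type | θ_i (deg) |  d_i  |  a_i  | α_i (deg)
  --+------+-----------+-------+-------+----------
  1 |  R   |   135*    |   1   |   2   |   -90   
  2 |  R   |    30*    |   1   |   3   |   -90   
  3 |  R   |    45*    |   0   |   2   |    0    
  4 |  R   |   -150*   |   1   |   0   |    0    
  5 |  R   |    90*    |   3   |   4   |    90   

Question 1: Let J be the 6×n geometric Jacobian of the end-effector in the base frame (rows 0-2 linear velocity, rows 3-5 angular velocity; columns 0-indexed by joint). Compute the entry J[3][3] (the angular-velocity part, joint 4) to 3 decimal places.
axis z_3 = (0.3536,-0.3536,-0.8660); lever o_n−o_3 = (-1.6839,0.2198,-5.3960)
cross product → J_v[:, 3] = (2.0981,3.3660,-0.5176)
J_ω[:, 3] = z_3
entry J[3][3] = 0.3536

0.354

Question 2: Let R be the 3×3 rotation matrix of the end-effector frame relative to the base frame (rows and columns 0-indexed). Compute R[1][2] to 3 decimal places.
-0.842

End-effector z-axis (col 2 of R) = (-0.5245,-0.8415,0.1294)
R[1][2] = -0.8415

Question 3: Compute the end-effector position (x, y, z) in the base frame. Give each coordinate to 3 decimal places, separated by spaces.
-5.508 4.630 -6.603

after link 1: o_1 = (-1.4142, 1.4142, 1.0000)
after link 2: o_2 = (-3.9584, 2.5442, -0.5000)
after link 3: o_3 = (-3.8245, 4.4102, -1.2071)
after link 4: o_4 = (-3.4709, 4.0567, -2.0731)
after link 5: o_5 = (-5.5083, 4.6300, -6.6031)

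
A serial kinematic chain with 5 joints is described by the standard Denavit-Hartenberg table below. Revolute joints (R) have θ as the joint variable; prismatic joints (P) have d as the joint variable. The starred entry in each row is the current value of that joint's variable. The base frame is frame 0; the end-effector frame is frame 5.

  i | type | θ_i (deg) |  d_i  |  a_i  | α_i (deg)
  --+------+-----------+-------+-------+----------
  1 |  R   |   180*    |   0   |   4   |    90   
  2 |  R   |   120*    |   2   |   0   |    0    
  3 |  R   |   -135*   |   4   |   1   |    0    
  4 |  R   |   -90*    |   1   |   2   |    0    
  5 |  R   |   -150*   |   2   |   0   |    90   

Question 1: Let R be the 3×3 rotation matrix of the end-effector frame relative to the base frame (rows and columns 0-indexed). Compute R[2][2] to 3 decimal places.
End-effector z-axis (col 2 of R) = (-0.9659,0.0000,0.2588)
R[2][2] = 0.2588

0.259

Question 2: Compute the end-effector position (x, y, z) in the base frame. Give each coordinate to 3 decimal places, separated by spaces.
-4.448 9.000 -2.191

after link 1: o_1 = (-4.0000, 0.0000, 0.0000)
after link 2: o_2 = (-4.0000, 2.0000, 0.0000)
after link 3: o_3 = (-4.9659, 6.0000, -0.2588)
after link 4: o_4 = (-4.4483, 7.0000, -2.1907)
after link 5: o_5 = (-4.4483, 9.0000, -2.1907)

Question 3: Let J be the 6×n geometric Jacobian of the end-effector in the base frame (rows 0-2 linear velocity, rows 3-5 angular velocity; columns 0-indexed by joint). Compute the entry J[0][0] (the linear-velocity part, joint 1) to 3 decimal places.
-9.000

axis z_0 = ẑ; lever o_n−o_0 = (-4.4483,9.0000,-2.1907)
cross product → J_v[:, 0] = (-9.0000,-4.4483,0.0000)
J_ω[:, 0] = z_0
entry J[0][0] = -9.0000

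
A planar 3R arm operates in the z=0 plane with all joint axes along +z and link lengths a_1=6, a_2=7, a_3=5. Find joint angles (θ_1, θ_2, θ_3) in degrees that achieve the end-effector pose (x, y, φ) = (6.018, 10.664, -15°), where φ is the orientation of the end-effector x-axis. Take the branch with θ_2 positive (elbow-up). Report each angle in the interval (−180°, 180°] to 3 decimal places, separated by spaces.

60.006 44.989 -119.995

wrist centre = target − a_3·(cos φ, sin φ) = (1.1884, 11.9581)
cos θ_2 = (144.4083−6²−7²)/(2·6·7) = 0.7072; θ_2 = 44.9891° (elbow-up)
β = atan2(11.9581,1.1884) = 84.3247°; ψ = atan2(4.9488,10.9507) = 24.3190°
θ_1 = β − ψ = 60.0057°
θ_3 = φ − θ_1 − θ_2 = -119.9948° (wrapped to (-180°,180°])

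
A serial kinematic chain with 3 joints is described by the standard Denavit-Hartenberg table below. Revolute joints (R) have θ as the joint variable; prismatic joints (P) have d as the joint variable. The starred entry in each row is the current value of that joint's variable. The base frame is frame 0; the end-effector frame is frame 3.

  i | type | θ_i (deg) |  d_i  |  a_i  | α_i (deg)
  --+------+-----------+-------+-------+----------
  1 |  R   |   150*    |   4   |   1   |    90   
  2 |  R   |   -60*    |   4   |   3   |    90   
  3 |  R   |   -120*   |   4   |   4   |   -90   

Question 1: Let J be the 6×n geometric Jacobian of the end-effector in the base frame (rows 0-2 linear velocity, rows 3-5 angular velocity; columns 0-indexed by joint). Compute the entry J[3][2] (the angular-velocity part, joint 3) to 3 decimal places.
axis z_2 = (0.7500,-0.4330,-0.5000); lever o_n−o_2 = (2.1340,-5.2321,-0.2679)
cross product → J_v[:, 2] = (-2.5000,-0.8660,-3.0000)
J_ω[:, 2] = z_2
entry J[3][2] = 0.7500

0.750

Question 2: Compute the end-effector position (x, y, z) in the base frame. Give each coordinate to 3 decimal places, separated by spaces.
1.969 -0.518 1.134

after link 1: o_1 = (-0.8660, 0.5000, 4.0000)
after link 2: o_2 = (-0.1651, 4.7141, 1.4019)
after link 3: o_3 = (1.9689, -0.5179, 1.1340)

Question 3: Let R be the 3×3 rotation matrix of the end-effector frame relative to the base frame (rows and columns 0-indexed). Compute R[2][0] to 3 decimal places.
End-effector x-axis (col 0 of R) = (-0.2165,-0.8750,0.4330)
R[2][0] = 0.4330

0.433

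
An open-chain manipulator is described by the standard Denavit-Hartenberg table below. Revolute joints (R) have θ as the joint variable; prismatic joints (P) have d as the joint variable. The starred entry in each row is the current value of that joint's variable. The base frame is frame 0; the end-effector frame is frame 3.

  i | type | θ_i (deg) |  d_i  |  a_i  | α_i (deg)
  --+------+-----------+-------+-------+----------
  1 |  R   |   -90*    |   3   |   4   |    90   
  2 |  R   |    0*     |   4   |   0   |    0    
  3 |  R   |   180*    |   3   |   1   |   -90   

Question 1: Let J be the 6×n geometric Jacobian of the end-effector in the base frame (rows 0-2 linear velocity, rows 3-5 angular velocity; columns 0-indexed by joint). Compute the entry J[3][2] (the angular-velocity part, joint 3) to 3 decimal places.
-1.000

axis z_2 = (-1.0000,-0.0000,0.0000); lever o_n−o_2 = (-3.0000,1.0000,0.0000)
cross product → J_v[:, 2] = (-0.0000,0.0000,-1.0000)
J_ω[:, 2] = z_2
entry J[3][2] = -1.0000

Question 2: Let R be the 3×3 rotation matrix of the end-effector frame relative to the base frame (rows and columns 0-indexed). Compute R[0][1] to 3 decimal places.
1.000

End-effector y-axis (col 1 of R) = (1.0000,0.0000,-0.0000)
R[0][1] = 1.0000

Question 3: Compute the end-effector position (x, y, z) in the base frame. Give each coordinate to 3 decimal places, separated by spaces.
-7.000 -3.000 3.000

after link 1: o_1 = (0.0000, -4.0000, 3.0000)
after link 2: o_2 = (-4.0000, -4.0000, 3.0000)
after link 3: o_3 = (-7.0000, -3.0000, 3.0000)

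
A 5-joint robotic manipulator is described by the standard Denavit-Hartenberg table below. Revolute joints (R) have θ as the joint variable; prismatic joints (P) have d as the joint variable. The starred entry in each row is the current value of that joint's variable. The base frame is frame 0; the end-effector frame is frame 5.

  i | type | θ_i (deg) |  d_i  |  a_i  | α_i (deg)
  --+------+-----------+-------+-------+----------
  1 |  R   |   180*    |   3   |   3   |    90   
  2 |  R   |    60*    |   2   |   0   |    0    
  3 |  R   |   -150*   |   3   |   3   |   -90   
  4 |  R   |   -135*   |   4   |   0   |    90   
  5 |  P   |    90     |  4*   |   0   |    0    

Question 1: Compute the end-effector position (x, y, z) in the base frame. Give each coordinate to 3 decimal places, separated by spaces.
after link 1: o_1 = (-3.0000, 0.0000, 3.0000)
after link 2: o_2 = (-3.0000, 2.0000, 3.0000)
after link 3: o_3 = (-3.0000, 5.0000, 0.0000)
after link 4: o_4 = (-7.0000, 5.0000, -0.0000)
after link 5: o_5 = (-7.0000, 2.1716, 2.8284)

-7.000 2.172 2.828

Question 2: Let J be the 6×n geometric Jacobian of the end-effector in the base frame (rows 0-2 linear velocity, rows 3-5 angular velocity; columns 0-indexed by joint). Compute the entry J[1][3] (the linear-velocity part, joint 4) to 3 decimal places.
axis z_3 = (-1.0000,0.0000,-0.0000); lever o_n−o_3 = (-4.0000,-2.8284,2.8284)
cross product → J_v[:, 3] = (-0.0000,2.8284,2.8284)
J_ω[:, 3] = z_3
entry J[1][3] = 2.8284

2.828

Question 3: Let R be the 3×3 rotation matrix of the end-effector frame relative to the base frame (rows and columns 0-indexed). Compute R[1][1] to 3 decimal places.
-0.707

End-effector y-axis (col 1 of R) = (-0.0000,-0.7071,-0.7071)
R[1][1] = -0.7071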